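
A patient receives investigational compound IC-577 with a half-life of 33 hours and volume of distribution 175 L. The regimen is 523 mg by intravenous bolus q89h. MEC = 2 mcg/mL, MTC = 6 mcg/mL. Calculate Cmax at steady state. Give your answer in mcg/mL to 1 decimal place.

k = ln2/t½ = ln2/33 ≈ 0.021004 h⁻¹; fraction remaining f = e^(−kτ) = e^(−0.021004×89) ≈ 0.1542.
At steady state, accumulation factor R = 1/(1 − e^(−kτ)) ≈ 1.1823.
Single-dose peak C₀ = D/Vd = 523/175 ≈ 2.989 mcg/mL.
Steady-state peak Cmax,ss = C₀·R ≈ 2.989 × 1.1823 ≈ 3.534 mcg/mL.
Peak 3.5 mcg/mL vs MTC 6 mcg/mL: below toxic threshold.

3.5 mcg/mL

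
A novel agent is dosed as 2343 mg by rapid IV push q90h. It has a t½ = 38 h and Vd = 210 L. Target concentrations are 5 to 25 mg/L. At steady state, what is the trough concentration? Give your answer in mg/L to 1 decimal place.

2.7 mg/L

Over one 90-h interval, 90/38 ≈ 2.3684 half-lives elapse, leaving f ≈ 0.1937 of each dose.
Accumulation ratio R = 1/(1 − f) ≈ 1/0.8063 ≈ 1.2402.
Single-dose peak C₀ = D/Vd = 2343/210 ≈ 11.157 mg/L.
Cmax,ss = C₀/(1 − f) ≈ 11.157/0.8063 ≈ 13.837 mg/L.
Steady-state trough Cmin,ss = Cmax,ss·f ≈ 13.837 × 0.1937 ≈ 2.680 mg/L.
Trough 2.7 mg/L vs MEC 5 mg/L: subtherapeutic.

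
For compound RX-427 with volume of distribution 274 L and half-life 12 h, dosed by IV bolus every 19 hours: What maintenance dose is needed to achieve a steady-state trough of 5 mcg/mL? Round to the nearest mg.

2735 mg

τ/t½ = 19/12 ≈ 1.5833, so f = (1/2)^(19/12) ≈ 0.333710.
Cmin,ss = (D/Vd)·f/(1−f), so D = Cmin,ss·Vd·(1−f)/f.
D = 5 × 274 × (1−f)/f ≈ 5 × 274 × 1.99661 ≈ 2735.36 mg.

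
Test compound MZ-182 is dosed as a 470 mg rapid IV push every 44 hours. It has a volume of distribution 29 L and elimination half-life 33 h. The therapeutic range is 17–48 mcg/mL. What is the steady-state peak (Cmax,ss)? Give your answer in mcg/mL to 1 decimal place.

26.9 mcg/mL

k = ln2/t½ = ln2/33 ≈ 0.021004 h⁻¹; fraction remaining f = e^(−kτ) = e^(−0.021004×44) ≈ 0.3969.
At steady state, accumulation factor R = 1/(1 − e^(−kτ)) ≈ 1.6581.
Each bolus raises the concentration by D/Vd = 470/29 ≈ 16.207 mcg/mL.
Steady-state peak Cmax,ss = C₀·R ≈ 16.207 × 1.6581 ≈ 26.873 mcg/mL.
Peak 26.9 mcg/mL vs MTC 48 mcg/mL: below toxic threshold.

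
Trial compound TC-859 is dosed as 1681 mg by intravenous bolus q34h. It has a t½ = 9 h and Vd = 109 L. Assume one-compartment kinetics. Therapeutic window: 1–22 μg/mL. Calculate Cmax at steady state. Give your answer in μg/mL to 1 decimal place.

16.6 μg/mL

Over one 34-h interval, 34/9 ≈ 3.7778 half-lives elapse, leaving f ≈ 0.0729 of each dose.
At steady state, accumulation factor R = 1/(1 − e^(−kτ)) ≈ 1.0786.
Single-dose peak C₀ = D/Vd = 1681/109 ≈ 15.422 μg/mL.
Steady-state peak Cmax,ss = C₀·R ≈ 15.422 × 1.0786 ≈ 16.634 μg/mL.
Peak 16.6 μg/mL vs MTC 22 μg/mL: below toxic threshold.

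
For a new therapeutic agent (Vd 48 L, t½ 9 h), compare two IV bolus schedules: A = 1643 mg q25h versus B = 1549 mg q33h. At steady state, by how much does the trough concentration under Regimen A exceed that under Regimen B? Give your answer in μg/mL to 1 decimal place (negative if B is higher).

Regimen A: f = (1/2)^(25/9) ≈ 0.1458; Cmin,ss = (1643/48)·f/(1−f) ≈ 5.842 μg/mL.
Regimen B: f = (1/2)^(33/9) ≈ 0.0787; Cmin,ss = (1549/48)·f/(1−f) ≈ 2.757 μg/mL.
Difference ≈ 5.842 − 2.757 ≈ 3.085 μg/mL.

3.1 μg/mL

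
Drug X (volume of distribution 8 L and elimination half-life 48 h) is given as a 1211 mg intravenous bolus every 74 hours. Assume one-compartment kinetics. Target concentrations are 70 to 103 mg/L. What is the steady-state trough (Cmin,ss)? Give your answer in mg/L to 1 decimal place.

Over one 74-h interval, 74/48 ≈ 1.5417 half-lives elapse, leaving f ≈ 0.3435 of each dose.
Accumulation ratio R = 1/(1 − f) ≈ 1/0.6565 ≈ 1.5232.
Each bolus raises the concentration by D/Vd = 1211/8 ≈ 151.375 mg/L.
Steady-state peak Cmax,ss = C₀·R ≈ 151.375 × 1.5232 ≈ 230.574 mg/L.
Steady-state trough Cmin,ss = Cmax,ss·f ≈ 230.574 × 0.3435 ≈ 79.202 mg/L.
Trough 79.2 mg/L vs MEC 70 mg/L: adequate.

79.2 mg/L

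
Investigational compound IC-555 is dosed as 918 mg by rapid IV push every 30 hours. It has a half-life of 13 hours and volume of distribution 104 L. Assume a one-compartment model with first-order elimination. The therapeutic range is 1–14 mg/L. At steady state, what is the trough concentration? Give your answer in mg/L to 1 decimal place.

2.2 mg/L

k = ln2/t½ = ln2/13 ≈ 0.053319 h⁻¹; fraction remaining f = e^(−kτ) = e^(−0.053319×30) ≈ 0.2020.
At steady state, accumulation factor R = 1/(1 − e^(−kτ)) ≈ 1.2531.
Single-dose peak C₀ = D/Vd = 918/104 ≈ 8.827 mg/L.
Cmax,ss = C₀/(1 − f) ≈ 8.827/0.7980 ≈ 11.061 mg/L.
Steady-state trough Cmin,ss = Cmax,ss·f ≈ 11.061 × 0.2020 ≈ 2.234 mg/L.
Trough 2.2 mg/L vs MEC 1 mg/L: adequate.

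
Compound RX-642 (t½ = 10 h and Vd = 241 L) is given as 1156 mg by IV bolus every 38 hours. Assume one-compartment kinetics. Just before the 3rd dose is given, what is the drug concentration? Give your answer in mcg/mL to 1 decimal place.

f = (1/2)^(τ/t½) = (1/2)^(38/10) ≈ 0.0718.
C₀ = D/Vd = 1156/241 ≈ 4.797 mcg/mL.
Before the 3rd dose, 2 doses have been given. Superposition: Cmin = C₀·(f + f²).
≈ 4.797 × (0.0718 + 0.0052) ≈ 4.797 × 0.0770 ≈ 0.369 mcg/mL.

0.4 mcg/mL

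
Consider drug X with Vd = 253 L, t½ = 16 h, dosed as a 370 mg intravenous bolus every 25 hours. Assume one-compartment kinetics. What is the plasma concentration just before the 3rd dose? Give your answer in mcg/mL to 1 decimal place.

0.7 mcg/mL

f = (1/2)^(τ/t½) = (1/2)^(25/16) ≈ 0.3386.
C₀ = D/Vd = 370/253 ≈ 1.462 mcg/mL.
Before the 3rd dose, 2 doses have been given. Superposition: Cmin = C₀·(f + f²).
≈ 1.462 × (0.3386 + 0.1146) ≈ 1.462 × 0.4532 ≈ 0.663 mcg/mL.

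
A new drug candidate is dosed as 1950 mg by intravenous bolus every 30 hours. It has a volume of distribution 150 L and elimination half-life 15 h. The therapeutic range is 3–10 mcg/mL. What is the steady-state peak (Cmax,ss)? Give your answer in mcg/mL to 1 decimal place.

The dosing interval is 2 half-lives, so f = 2^(−2) = 0.25.
Accumulation ratio R = 1/(1 − f) = 1/0.75 = 4/3.
Single-dose peak C₀ = D/Vd = 1950/150 = 13 mcg/mL.
Steady-state peak Cmax,ss = C₀·R = 13 × 4/3 ≈ 17.333 mcg/mL.
Peak 17.3 mcg/mL vs MTC 10 mcg/mL: exceeds toxic threshold.

17.3 mcg/mL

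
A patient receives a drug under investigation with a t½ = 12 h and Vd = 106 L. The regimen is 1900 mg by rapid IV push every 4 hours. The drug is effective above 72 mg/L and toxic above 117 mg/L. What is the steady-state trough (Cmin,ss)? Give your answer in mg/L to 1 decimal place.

k = ln2/t½ = ln2/12 ≈ 0.057762 h⁻¹; fraction remaining f = e^(−kτ) = e^(−0.057762×4) ≈ 0.7937.
Accumulation ratio R = 1/(1 − f) ≈ 1/0.2063 ≈ 4.8473.
Each bolus raises the concentration by D/Vd = 1900/106 ≈ 17.925 mg/L.
Steady-state peak Cmax,ss = C₀·R ≈ 17.925 × 4.8473 ≈ 86.888 mg/L.
One interval later, Cmin,ss = Cmax,ss·e^(−kτ) ≈ 86.888 × 0.7937 ≈ 68.963 mg/L.
Trough 69.0 mg/L vs MEC 72 mg/L: subtherapeutic.

69.0 mg/L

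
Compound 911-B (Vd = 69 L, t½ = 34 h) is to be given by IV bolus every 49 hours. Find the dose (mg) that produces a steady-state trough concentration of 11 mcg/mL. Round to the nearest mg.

τ/t½ = 49/34 ≈ 1.4412, so f = (1/2)^(49/34) ≈ 0.368267.
Cmin,ss = (D/Vd)·f/(1−f), so D = Cmin,ss·Vd·(1−f)/f.
D = 11 × 69 × (1−f)/f ≈ 11 × 69 × 1.71542 ≈ 1302.00 mg.

1302 mg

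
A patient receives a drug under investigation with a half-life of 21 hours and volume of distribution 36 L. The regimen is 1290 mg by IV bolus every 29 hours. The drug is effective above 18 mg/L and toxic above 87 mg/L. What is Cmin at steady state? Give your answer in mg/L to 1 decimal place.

22.3 mg/L

τ/t½ = 29/21 ≈ 1.381, so fraction remaining f = (1/2)^(29/21) ≈ 0.3840.
Each bolus raises the concentration by D/Vd = 1290/36 ≈ 35.833 mg/L.
Steady-state trough Cmin,ss = C₀·f/(1−f) ≈ 35.833 × 0.3840/0.6160 ≈ 22.337 mg/L.
Trough 22.3 mg/L vs MEC 18 mg/L: adequate.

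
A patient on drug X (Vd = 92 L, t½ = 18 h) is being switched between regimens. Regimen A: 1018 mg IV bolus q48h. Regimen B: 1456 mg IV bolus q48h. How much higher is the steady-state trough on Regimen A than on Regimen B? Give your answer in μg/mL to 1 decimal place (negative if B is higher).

-0.9 μg/mL

Regimen A: f = (1/2)^(48/18) ≈ 0.1575; Cmin,ss = (1018/92)·f/(1−f) ≈ 2.069 μg/mL.
Regimen B: f = (1/2)^(48/18) ≈ 0.1575; Cmin,ss = (1456/92)·f/(1−f) ≈ 2.959 μg/mL.
Difference ≈ 2.069 − 2.959 ≈ -0.890 μg/mL.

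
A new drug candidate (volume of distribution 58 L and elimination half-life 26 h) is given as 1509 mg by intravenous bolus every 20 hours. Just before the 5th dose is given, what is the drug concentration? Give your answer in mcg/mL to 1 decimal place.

f = (1/2)^(τ/t½) = (1/2)^(20/26) ≈ 0.5867.
C₀ = D/Vd = 1509/58 ≈ 26.017 mcg/mL.
Before the 5th dose, 4 doses have been given. Superposition: Cmin = C₀·(f + f² + … + f^4).
≈ 26.017 × (0.5867 + 0.3442 + 0.2020 + 0.1185) ≈ 26.017 × 1.2514 ≈ 32.558 mcg/mL.

32.6 mcg/mL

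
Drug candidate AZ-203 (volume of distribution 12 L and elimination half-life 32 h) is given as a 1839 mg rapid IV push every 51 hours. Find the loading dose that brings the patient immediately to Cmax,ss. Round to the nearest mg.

2750 mg

f = (1/2)^(51/32) ≈ 0.331309; accumulation ratio R = 1/(1−f) ≈ 1.49546.
Loading dose to hit Cmax,ss on first dose: D_load = D_maint·R ≈ 1839 × 1.49546 ≈ 2750.15 mg.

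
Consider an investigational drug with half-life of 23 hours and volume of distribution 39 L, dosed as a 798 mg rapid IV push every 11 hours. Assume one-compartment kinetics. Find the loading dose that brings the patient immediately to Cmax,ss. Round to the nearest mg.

2828 mg

f = (1/2)^(11/23) ≈ 0.717842; accumulation ratio R = 1/(1−f) ≈ 3.54411.
Loading dose to hit Cmax,ss on first dose: D_load = D_maint·R ≈ 798 × 3.54411 ≈ 2828.20 mg.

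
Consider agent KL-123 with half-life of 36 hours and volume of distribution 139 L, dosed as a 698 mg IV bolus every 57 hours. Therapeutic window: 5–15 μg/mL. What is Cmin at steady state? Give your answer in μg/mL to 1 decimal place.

2.5 μg/mL

k = ln2/t½ = ln2/36 ≈ 0.019254 h⁻¹; fraction remaining f = e^(−kτ) = e^(−0.019254×57) ≈ 0.3337.
Each bolus raises the concentration by D/Vd = 698/139 ≈ 5.022 μg/mL.
Steady-state trough Cmin,ss = C₀·f/(1−f) ≈ 5.022 × 0.3337/0.6663 ≈ 2.515 μg/mL.
Trough 2.5 μg/mL vs MEC 5 μg/mL: subtherapeutic.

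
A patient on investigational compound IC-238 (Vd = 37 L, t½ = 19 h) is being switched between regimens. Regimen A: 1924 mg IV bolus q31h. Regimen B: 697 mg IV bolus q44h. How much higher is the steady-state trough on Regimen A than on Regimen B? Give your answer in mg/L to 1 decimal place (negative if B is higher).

20.0 mg/L

Regimen A: f = (1/2)^(31/19) ≈ 0.3227; Cmin,ss = (1924/37)·f/(1−f) ≈ 24.775 mg/L.
Regimen B: f = (1/2)^(44/19) ≈ 0.2009; Cmin,ss = (697/37)·f/(1−f) ≈ 4.736 mg/L.
Difference ≈ 24.775 − 4.736 ≈ 20.039 mg/L.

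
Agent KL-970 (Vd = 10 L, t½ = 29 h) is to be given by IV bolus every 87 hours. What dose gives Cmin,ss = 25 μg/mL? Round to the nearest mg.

1750 mg

τ/t½ = 87/29 ≈ 3, so f = (1/2)^(87/29) ≈ 0.125000.
Cmin,ss = (D/Vd)·f/(1−f), so D = Cmin,ss·Vd·(1−f)/f.
D = 25 × 10 × (1−f)/f ≈ 25 × 10 × 7.00000 ≈ 1750.00 mg.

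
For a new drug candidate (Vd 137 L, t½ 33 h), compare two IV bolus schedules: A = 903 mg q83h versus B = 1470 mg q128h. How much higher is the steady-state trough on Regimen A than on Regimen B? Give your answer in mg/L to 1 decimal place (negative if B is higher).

Regimen A: f = (1/2)^(83/33) ≈ 0.1749; Cmin,ss = (903/137)·f/(1−f) ≈ 1.397 mg/L.
Regimen B: f = (1/2)^(128/33) ≈ 0.0680; Cmin,ss = (1470/137)·f/(1−f) ≈ 0.783 mg/L.
Difference ≈ 1.397 − 0.783 ≈ 0.614 mg/L.

0.6 mg/L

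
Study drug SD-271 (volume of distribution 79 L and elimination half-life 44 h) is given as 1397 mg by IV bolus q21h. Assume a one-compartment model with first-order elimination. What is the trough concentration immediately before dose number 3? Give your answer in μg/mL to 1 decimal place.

21.8 μg/mL

f = (1/2)^(τ/t½) = (1/2)^(21/44) ≈ 0.7183.
C₀ = D/Vd = 1397/79 ≈ 17.684 μg/mL.
Before the 3rd dose, 2 doses have been given. Superposition: Cmin = C₀·(f + f²).
≈ 17.684 × (0.7183 + 0.5160) ≈ 17.684 × 1.2343 ≈ 21.827 μg/mL.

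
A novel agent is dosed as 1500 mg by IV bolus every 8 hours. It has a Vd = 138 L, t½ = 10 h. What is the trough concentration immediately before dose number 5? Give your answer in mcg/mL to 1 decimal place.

f = (1/2)^(τ/t½) = (1/2)^(8/10) ≈ 0.5743.
C₀ = D/Vd = 1500/138 ≈ 10.870 mcg/mL.
Before the 5th dose, 4 doses have been given. Superposition: Cmin = C₀·(f + f² + … + f^4).
≈ 10.870 × (0.5743 + 0.3298 + 0.1894 + 0.1088) ≈ 10.870 × 1.2023 ≈ 13.069 mcg/mL.

13.1 mcg/mL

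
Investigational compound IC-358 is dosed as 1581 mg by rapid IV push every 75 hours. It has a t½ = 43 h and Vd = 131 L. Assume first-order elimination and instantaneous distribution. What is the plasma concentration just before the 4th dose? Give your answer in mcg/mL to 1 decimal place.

f = (1/2)^(τ/t½) = (1/2)^(75/43) ≈ 0.2985.
C₀ = D/Vd = 1581/131 ≈ 12.069 mcg/mL.
Before the 4th dose, 3 doses have been given. Superposition: Cmin = C₀·(f + f² + … + f^3).
≈ 12.069 × (0.2985 + 0.0891 + 0.0266) ≈ 12.069 × 0.4142 ≈ 4.999 mcg/mL.

5.0 mcg/mL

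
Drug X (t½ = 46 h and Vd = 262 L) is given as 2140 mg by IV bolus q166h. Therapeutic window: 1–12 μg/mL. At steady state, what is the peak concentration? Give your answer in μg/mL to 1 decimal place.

8.9 μg/mL

k = ln2/t½ = ln2/46 ≈ 0.015068 h⁻¹; fraction remaining f = e^(−kτ) = e^(−0.015068×166) ≈ 0.0820.
At steady state, accumulation factor R = 1/(1 − e^(−kτ)) ≈ 1.0893.
Single-dose peak C₀ = D/Vd = 2140/262 ≈ 8.168 μg/mL.
Steady-state peak Cmax,ss = C₀·R ≈ 8.168 × 1.0893 ≈ 8.897 μg/mL.
Peak 8.9 μg/mL vs MTC 12 μg/mL: below toxic threshold.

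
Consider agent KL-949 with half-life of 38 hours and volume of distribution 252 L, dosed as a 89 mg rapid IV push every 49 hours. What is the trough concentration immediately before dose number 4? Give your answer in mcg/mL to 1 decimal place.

0.2 mcg/mL

f = (1/2)^(τ/t½) = (1/2)^(49/38) ≈ 0.4091.
C₀ = D/Vd = 89/252 ≈ 0.353 mcg/mL.
Before the 4th dose, 3 doses have been given. Superposition: Cmin = C₀·(f + f² + … + f^3).
≈ 0.353 × (0.4091 + 0.1674 + 0.0685) ≈ 0.353 × 0.6450 ≈ 0.228 mcg/mL.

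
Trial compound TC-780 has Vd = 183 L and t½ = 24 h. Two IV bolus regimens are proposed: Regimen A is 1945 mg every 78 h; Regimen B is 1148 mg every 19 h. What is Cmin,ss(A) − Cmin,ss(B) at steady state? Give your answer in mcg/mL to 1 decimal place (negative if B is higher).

Regimen A: f = (1/2)^(78/24) ≈ 0.1051; Cmin,ss = (1945/183)·f/(1−f) ≈ 1.248 mcg/mL.
Regimen B: f = (1/2)^(19/24) ≈ 0.5777; Cmin,ss = (1148/183)·f/(1−f) ≈ 8.582 mcg/mL.
Difference ≈ 1.248 − 8.582 ≈ -7.334 mcg/mL.

-7.3 mcg/mL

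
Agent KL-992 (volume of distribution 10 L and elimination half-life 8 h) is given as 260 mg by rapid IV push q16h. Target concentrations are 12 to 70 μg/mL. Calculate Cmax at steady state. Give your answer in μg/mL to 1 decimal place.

τ = 16 h = 2 half-lives, so f = (1/2)^2 = 0.25.
At steady state, R = 1/(1 − 0.25) = 4/3.
Single-dose peak C₀ = D/Vd = 260/10 = 26 μg/mL.
Steady-state peak Cmax,ss = C₀·R = 26 × 4/3 ≈ 34.667 μg/mL.
Peak 34.7 μg/mL vs MTC 70 μg/mL: below toxic threshold.

34.7 μg/mL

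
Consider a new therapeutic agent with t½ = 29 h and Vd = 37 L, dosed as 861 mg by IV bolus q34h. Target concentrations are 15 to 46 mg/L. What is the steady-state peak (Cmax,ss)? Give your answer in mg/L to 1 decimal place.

41.8 mg/L

Over one 34-h interval, 34/29 ≈ 1.1724 half-lives elapse, leaving f ≈ 0.4437 of each dose.
At steady state, accumulation factor R = 1/(1 − e^(−kτ)) ≈ 1.7976.
Each bolus raises the concentration by D/Vd = 861/37 ≈ 23.270 mg/L.
Steady-state peak Cmax,ss = C₀·R ≈ 23.270 × 1.7976 ≈ 41.830 mg/L.
Peak 41.8 mg/L vs MTC 46 mg/L: below toxic threshold.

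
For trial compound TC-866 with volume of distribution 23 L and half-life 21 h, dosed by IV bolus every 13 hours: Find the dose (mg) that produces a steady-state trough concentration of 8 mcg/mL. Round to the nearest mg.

τ/t½ = 13/21 ≈ 0.61905, so f = (1/2)^(13/21) ≈ 0.651101.
Cmin,ss = (D/Vd)·f/(1−f), so D = Cmin,ss·Vd·(1−f)/f.
D = 8 × 23 × (1−f)/f ≈ 8 × 23 × 0.53586 ≈ 98.60 mg.

99 mg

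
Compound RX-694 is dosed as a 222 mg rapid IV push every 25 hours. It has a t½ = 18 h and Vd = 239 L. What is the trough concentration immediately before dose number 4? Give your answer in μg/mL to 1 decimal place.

0.5 μg/mL

f = (1/2)^(τ/t½) = (1/2)^(25/18) ≈ 0.3819.
C₀ = D/Vd = 222/239 ≈ 0.929 μg/mL.
Before the 4th dose, 3 doses have been given. Superposition: Cmin = C₀·(f + f² + … + f^3).
≈ 0.929 × (0.3819 + 0.1458 + 0.0557) ≈ 0.929 × 0.5834 ≈ 0.542 μg/mL.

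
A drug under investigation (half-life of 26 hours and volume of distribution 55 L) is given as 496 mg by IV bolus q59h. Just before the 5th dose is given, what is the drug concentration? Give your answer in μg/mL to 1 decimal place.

2.4 μg/mL

f = (1/2)^(τ/t½) = (1/2)^(59/26) ≈ 0.2074.
C₀ = D/Vd = 496/55 ≈ 9.018 μg/mL.
Before the 5th dose, 4 doses have been given. Superposition: Cmin = C₀·(f + f² + … + f^4).
≈ 9.018 × (0.2074 + 0.0430 + 0.0089 + 0.0019) ≈ 9.018 × 0.2612 ≈ 2.356 μg/mL.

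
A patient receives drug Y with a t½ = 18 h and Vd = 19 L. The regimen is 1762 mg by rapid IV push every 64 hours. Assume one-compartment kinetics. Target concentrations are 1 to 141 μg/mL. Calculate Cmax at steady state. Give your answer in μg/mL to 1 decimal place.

Over one 64-h interval, 64/18 ≈ 3.5556 half-lives elapse, leaving f ≈ 0.0850 of each dose.
Accumulation ratio R = 1/(1 − f) ≈ 1/0.9150 ≈ 1.0929.
Each bolus raises the concentration by D/Vd = 1762/19 ≈ 92.737 μg/mL.
Steady-state peak Cmax,ss = C₀·R ≈ 92.737 × 1.0929 ≈ 101.352 μg/mL.
Peak 101.4 μg/mL vs MTC 141 μg/mL: below toxic threshold.

101.4 μg/mL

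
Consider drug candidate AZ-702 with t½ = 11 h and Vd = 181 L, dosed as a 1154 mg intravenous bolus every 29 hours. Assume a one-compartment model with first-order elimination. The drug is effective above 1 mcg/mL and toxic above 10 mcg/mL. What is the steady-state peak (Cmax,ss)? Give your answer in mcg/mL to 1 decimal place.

7.6 mcg/mL

Over one 29-h interval, 29/11 ≈ 2.6364 half-lives elapse, leaving f ≈ 0.1608 of each dose.
At steady state, accumulation factor R = 1/(1 − e^(−kτ)) ≈ 1.1916.
Each bolus raises the concentration by D/Vd = 1154/181 ≈ 6.376 mcg/mL.
Steady-state peak Cmax,ss = C₀·R ≈ 6.376 × 1.1916 ≈ 7.598 mcg/mL.
Peak 7.6 mcg/mL vs MTC 10 mcg/mL: below toxic threshold.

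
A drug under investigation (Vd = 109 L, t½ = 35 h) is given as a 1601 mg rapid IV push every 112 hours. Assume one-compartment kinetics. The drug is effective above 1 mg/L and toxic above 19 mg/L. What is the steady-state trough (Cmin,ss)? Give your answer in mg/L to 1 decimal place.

Over one 112-h interval, 112/35 ≈ 3.2 half-lives elapse, leaving f ≈ 0.1088 of each dose.
Accumulation ratio R = 1/(1 − f) ≈ 1/0.8912 ≈ 1.1221.
Each bolus raises the concentration by D/Vd = 1601/109 ≈ 14.688 mg/L.
Steady-state peak Cmax,ss = C₀·R ≈ 14.688 × 1.1221 ≈ 16.481 mg/L.
Steady-state trough Cmin,ss = Cmax,ss·f ≈ 16.481 × 0.1088 ≈ 1.793 mg/L.
Trough 1.8 mg/L vs MEC 1 mg/L: adequate.

1.8 mg/L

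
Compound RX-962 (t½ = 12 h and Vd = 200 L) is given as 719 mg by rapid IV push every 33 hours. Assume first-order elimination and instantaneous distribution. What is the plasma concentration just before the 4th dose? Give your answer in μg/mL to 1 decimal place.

f = (1/2)^(τ/t½) = (1/2)^(33/12) ≈ 0.1487.
C₀ = D/Vd = 719/200 ≈ 3.595 μg/mL.
Before the 4th dose, 3 doses have been given. Superposition: Cmin = C₀·(f + f² + … + f^3).
≈ 3.595 × (0.1487 + 0.0221 + 0.0033) ≈ 3.595 × 0.1741 ≈ 0.626 μg/mL.

0.6 μg/mL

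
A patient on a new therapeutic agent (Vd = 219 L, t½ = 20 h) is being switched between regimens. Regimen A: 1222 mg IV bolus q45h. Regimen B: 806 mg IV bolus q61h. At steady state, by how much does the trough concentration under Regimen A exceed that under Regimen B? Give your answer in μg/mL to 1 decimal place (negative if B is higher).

1.0 μg/mL

Regimen A: f = (1/2)^(45/20) ≈ 0.2102; Cmin,ss = (1222/219)·f/(1−f) ≈ 1.485 μg/mL.
Regimen B: f = (1/2)^(61/20) ≈ 0.1207; Cmin,ss = (806/219)·f/(1−f) ≈ 0.505 μg/mL.
Difference ≈ 1.485 − 0.505 ≈ 0.980 μg/mL.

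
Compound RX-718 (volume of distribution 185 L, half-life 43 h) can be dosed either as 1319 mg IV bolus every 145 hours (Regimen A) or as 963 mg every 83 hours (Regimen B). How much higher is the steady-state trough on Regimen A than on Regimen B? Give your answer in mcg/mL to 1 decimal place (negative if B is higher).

Regimen A: f = (1/2)^(145/43) ≈ 0.0966; Cmin,ss = (1319/185)·f/(1−f) ≈ 0.762 mcg/mL.
Regimen B: f = (1/2)^(83/43) ≈ 0.2624; Cmin,ss = (963/185)·f/(1−f) ≈ 1.852 mcg/mL.
Difference ≈ 0.762 − 1.852 ≈ -1.090 mcg/mL.

-1.1 mcg/mL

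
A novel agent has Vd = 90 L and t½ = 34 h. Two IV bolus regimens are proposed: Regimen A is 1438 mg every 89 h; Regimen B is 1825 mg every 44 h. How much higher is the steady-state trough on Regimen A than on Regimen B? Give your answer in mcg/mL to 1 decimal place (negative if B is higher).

Regimen A: f = (1/2)^(89/34) ≈ 0.1629; Cmin,ss = (1438/90)·f/(1−f) ≈ 3.109 mcg/mL.
Regimen B: f = (1/2)^(44/34) ≈ 0.4078; Cmin,ss = (1825/90)·f/(1−f) ≈ 13.964 mcg/mL.
Difference ≈ 3.109 − 13.964 ≈ -10.855 mcg/mL.

-10.9 mcg/mL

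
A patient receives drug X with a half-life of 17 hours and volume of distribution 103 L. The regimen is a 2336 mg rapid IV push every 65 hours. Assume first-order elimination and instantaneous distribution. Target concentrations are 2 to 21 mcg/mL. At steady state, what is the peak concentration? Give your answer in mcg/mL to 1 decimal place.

24.4 mcg/mL

τ/t½ = 65/17 ≈ 3.8235, so fraction remaining f = (1/2)^(65/17) ≈ 0.0706.
At steady state, accumulation factor R = 1/(1 − e^(−kτ)) ≈ 1.0760.
Each bolus raises the concentration by D/Vd = 2336/103 ≈ 22.680 mcg/mL.
Steady-state peak Cmax,ss = C₀·R ≈ 22.680 × 1.0760 ≈ 24.404 mcg/mL.
Peak 24.4 mcg/mL vs MTC 21 mcg/mL: exceeds toxic threshold.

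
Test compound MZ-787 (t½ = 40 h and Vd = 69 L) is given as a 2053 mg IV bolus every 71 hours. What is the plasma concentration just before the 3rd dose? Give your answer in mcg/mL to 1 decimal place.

11.2 mcg/mL

f = (1/2)^(τ/t½) = (1/2)^(71/40) ≈ 0.2922.
C₀ = D/Vd = 2053/69 ≈ 29.754 mcg/mL.
Before the 3rd dose, 2 doses have been given. Superposition: Cmin = C₀·(f + f²).
≈ 29.754 × (0.2922 + 0.0854) ≈ 29.754 × 0.3776 ≈ 11.235 mcg/mL.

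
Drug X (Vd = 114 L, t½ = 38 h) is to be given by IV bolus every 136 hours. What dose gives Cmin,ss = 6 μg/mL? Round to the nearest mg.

τ/t½ = 136/38 ≈ 3.5789, so f = (1/2)^(136/38) ≈ 0.083682.
Cmin,ss = (D/Vd)·f/(1−f), so D = Cmin,ss·Vd·(1−f)/f.
D = 6 × 114 × (1−f)/f ≈ 6 × 114 × 10.95000 ≈ 7489.80 mg.

7490 mg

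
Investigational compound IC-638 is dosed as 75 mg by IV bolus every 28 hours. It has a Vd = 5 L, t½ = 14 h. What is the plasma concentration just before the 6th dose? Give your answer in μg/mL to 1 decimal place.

5.0 μg/mL

f = (1/2)^(τ/t½) = (1/2)^(28/14) ≈ 0.2500.
C₀ = D/Vd = 75/5 ≈ 15.000 μg/mL.
Before the 6th dose, 5 doses have been given. Superposition: Cmin = C₀·(f + f² + … + f^5).
≈ 15.000 × (0.2500 + 0.0625 + 0.0156 + 0.0039 + 0.0010) ≈ 15.000 × 0.3330 ≈ 4.995 μg/mL.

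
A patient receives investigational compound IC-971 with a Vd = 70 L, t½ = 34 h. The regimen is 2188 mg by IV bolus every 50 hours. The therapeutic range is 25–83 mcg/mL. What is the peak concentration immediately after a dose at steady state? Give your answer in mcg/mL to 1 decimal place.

48.9 mcg/mL

k = ln2/t½ = ln2/34 ≈ 0.020387 h⁻¹; fraction remaining f = e^(−kτ) = e^(−0.020387×50) ≈ 0.3608.
Accumulation ratio R = 1/(1 − f) ≈ 1/0.6392 ≈ 1.5645.
Single-dose peak C₀ = D/Vd = 2188/70 ≈ 31.257 mcg/mL.
Cmax,ss = C₀/(1 − f) ≈ 31.257/0.6392 ≈ 48.900 mcg/mL.
Peak 48.9 mcg/mL vs MTC 83 mcg/mL: below toxic threshold.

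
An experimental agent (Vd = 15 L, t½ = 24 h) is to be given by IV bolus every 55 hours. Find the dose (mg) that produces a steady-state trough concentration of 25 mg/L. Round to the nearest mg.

1461 mg

τ/t½ = 55/24 ≈ 2.2917, so f = (1/2)^(55/24) ≈ 0.204239.
Cmin,ss = (D/Vd)·f/(1−f), so D = Cmin,ss·Vd·(1−f)/f.
D = 25 × 15 × (1−f)/f ≈ 25 × 15 × 3.89622 ≈ 1461.08 mg.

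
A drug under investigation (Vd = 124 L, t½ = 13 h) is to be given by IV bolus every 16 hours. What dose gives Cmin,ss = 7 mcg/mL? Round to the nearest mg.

1169 mg

τ/t½ = 16/13 ≈ 1.2308, so f = (1/2)^(16/13) ≈ 0.426090.
Cmin,ss = (D/Vd)·f/(1−f), so D = Cmin,ss·Vd·(1−f)/f.
D = 7 × 124 × (1−f)/f ≈ 7 × 124 × 1.34692 ≈ 1169.13 mg.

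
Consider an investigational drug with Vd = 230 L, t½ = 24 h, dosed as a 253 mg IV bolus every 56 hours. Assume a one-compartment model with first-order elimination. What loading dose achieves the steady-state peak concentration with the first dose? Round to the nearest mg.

f = (1/2)^(56/24) ≈ 0.198425; accumulation ratio R = 1/(1−f) ≈ 1.24754.
Loading dose to hit Cmax,ss on first dose: D_load = D_maint·R ≈ 253 × 1.24754 ≈ 315.63 mg.

316 mg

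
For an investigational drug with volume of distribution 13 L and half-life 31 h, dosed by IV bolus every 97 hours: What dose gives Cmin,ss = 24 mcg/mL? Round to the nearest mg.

2418 mg

τ/t½ = 97/31 ≈ 3.129, so f = (1/2)^(97/31) ≈ 0.114306.
Cmin,ss = (D/Vd)·f/(1−f), so D = Cmin,ss·Vd·(1−f)/f.
D = 24 × 13 × (1−f)/f ≈ 24 × 13 × 7.74845 ≈ 2417.52 mg.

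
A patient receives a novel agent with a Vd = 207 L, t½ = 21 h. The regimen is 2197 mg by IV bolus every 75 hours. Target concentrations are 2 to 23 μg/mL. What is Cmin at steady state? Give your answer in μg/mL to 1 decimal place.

k = ln2/t½ = ln2/21 ≈ 0.033007 h⁻¹; fraction remaining f = e^(−kτ) = e^(−0.033007×75) ≈ 0.0841.
Each bolus raises the concentration by D/Vd = 2197/207 ≈ 10.614 μg/mL.
Steady-state trough Cmin,ss = C₀·f/(1−f) ≈ 10.614 × 0.0841/0.9159 ≈ 0.975 μg/mL.
Trough 1.0 μg/mL vs MEC 2 μg/mL: subtherapeutic.

1.0 μg/mL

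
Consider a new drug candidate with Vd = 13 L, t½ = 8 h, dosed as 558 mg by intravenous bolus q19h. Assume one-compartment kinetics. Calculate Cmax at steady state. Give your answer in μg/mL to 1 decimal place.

53.2 μg/mL

k = ln2/t½ = ln2/8 ≈ 0.086643 h⁻¹; fraction remaining f = e^(−kτ) = e^(−0.086643×19) ≈ 0.1928.
Accumulation ratio R = 1/(1 − f) ≈ 1/0.8072 ≈ 1.2389.
Each bolus raises the concentration by D/Vd = 558/13 ≈ 42.923 μg/mL.
Steady-state peak Cmax,ss = C₀·R ≈ 42.923 × 1.2389 ≈ 53.177 μg/mL.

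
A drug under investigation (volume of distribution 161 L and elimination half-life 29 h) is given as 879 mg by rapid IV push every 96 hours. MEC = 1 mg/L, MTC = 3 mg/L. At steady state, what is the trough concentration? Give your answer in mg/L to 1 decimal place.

k = ln2/t½ = ln2/29 ≈ 0.023902 h⁻¹; fraction remaining f = e^(−kτ) = e^(−0.023902×96) ≈ 0.1008.
Single-dose peak C₀ = D/Vd = 879/161 ≈ 5.460 mg/L.
Steady-state trough Cmin,ss = C₀·f/(1−f) ≈ 5.460 × 0.1008/0.8992 ≈ 0.612 mg/L.
Trough 0.6 mg/L vs MEC 1 mg/L: subtherapeutic.

0.6 mg/L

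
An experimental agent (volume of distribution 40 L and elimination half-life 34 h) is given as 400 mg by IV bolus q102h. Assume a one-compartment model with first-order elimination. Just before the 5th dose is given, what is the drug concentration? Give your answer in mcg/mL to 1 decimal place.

1.4 mcg/mL

f = (1/2)^(τ/t½) = (1/2)^(102/34) ≈ 0.1250.
C₀ = D/Vd = 400/40 ≈ 10.000 mcg/mL.
Before the 5th dose, 4 doses have been given. Superposition: Cmin = C₀·(f + f² + … + f^4).
≈ 10.000 × (0.1250 + 0.0156 + 0.0020 + 0.0002) ≈ 10.000 × 0.1428 ≈ 1.428 mcg/mL.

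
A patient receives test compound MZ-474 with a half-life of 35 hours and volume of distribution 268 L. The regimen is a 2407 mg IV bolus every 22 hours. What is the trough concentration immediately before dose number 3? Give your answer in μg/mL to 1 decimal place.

9.6 μg/mL

f = (1/2)^(τ/t½) = (1/2)^(22/35) ≈ 0.6468.
C₀ = D/Vd = 2407/268 ≈ 8.981 μg/mL.
Before the 3rd dose, 2 doses have been given. Superposition: Cmin = C₀·(f + f²).
≈ 8.981 × (0.6468 + 0.4184) ≈ 8.981 × 1.0652 ≈ 9.567 μg/mL.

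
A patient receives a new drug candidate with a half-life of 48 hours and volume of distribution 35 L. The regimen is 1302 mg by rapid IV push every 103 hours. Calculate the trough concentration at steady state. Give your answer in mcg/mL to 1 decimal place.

10.9 mcg/mL

τ/t½ = 103/48 ≈ 2.1458, so fraction remaining f = (1/2)^(103/48) ≈ 0.2260.
Each bolus raises the concentration by D/Vd = 1302/35 ≈ 37.200 mcg/mL.
Steady-state trough Cmin,ss = C₀·f/(1−f) ≈ 37.200 × 0.2260/0.7740 ≈ 10.862 mcg/mL.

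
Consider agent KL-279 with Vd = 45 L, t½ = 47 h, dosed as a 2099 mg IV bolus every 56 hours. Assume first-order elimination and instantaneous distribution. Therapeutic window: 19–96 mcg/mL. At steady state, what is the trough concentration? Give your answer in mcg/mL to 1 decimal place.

τ/t½ = 56/47 ≈ 1.1915, so fraction remaining f = (1/2)^(56/47) ≈ 0.4379.
Accumulation ratio R = 1/(1 − f) ≈ 1/0.5621 ≈ 1.7790.
Each bolus raises the concentration by D/Vd = 2099/45 ≈ 46.644 mcg/mL.
Steady-state peak Cmax,ss = C₀·R ≈ 46.644 × 1.7790 ≈ 82.980 mcg/mL.
One interval later, Cmin,ss = Cmax,ss·e^(−kτ) ≈ 82.980 × 0.4379 ≈ 36.337 mcg/mL.
Trough 36.3 mcg/mL vs MEC 19 mcg/mL: adequate.

36.3 mcg/mL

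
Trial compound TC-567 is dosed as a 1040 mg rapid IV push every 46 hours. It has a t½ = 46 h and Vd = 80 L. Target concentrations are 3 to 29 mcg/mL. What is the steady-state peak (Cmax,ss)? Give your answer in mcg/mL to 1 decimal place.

τ = 46 h = 1 half-life, so f = (1/2)^1 = 0.5.
Accumulation ratio R = 1/(1 − f) = 1/0.5 = 2/1.
Single-dose peak C₀ = D/Vd = 1040/80 = 13 mcg/mL.
Steady-state peak Cmax,ss = C₀·R = 13 × 2/1 ≈ 26.000 mcg/mL.
Peak 26.0 mcg/mL vs MTC 29 mcg/mL: below toxic threshold.

26.0 mcg/mL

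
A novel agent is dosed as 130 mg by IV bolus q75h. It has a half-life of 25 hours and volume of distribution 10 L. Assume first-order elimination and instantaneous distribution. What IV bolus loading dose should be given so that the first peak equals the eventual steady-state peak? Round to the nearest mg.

149 mg

f = (1/2)^(75/25) ≈ 0.125000; accumulation ratio R = 1/(1−f) ≈ 1.14286.
Loading dose to hit Cmax,ss on first dose: D_load = D_maint·R ≈ 130 × 1.14286 ≈ 148.57 mg.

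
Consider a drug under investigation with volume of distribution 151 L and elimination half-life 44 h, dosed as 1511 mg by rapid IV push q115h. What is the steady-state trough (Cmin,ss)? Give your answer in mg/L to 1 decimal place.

k = ln2/t½ = ln2/44 ≈ 0.015753 h⁻¹; fraction remaining f = e^(−kτ) = e^(−0.015753×115) ≈ 0.1634.
At steady state, accumulation factor R = 1/(1 − e^(−kτ)) ≈ 1.1953.
Each bolus raises the concentration by D/Vd = 1511/151 ≈ 10.007 mg/L.
Cmax,ss = C₀/(1 − f) ≈ 10.007/0.8366 ≈ 11.962 mg/L.
One interval later, Cmin,ss = Cmax,ss·e^(−kτ) ≈ 11.962 × 0.1634 ≈ 1.955 mg/L.

2.0 mg/L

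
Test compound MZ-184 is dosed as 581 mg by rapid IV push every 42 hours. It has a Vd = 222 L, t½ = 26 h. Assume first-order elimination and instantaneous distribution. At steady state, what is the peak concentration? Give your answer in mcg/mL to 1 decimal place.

3.9 mcg/mL

τ/t½ = 42/26 ≈ 1.6154, so fraction remaining f = (1/2)^(42/26) ≈ 0.3264.
At steady state, accumulation factor R = 1/(1 − e^(−kτ)) ≈ 1.4846.
Single-dose peak C₀ = D/Vd = 581/222 ≈ 2.617 mcg/mL.
Steady-state peak Cmax,ss = C₀·R ≈ 2.617 × 1.4846 ≈ 3.885 mcg/mL.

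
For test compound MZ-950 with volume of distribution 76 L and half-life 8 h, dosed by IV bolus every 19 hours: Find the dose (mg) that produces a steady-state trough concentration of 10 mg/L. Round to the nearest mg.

τ/t½ = 19/8 ≈ 2.375, so f = (1/2)^(19/8) ≈ 0.192776.
Cmin,ss = (D/Vd)·f/(1−f), so D = Cmin,ss·Vd·(1−f)/f.
D = 10 × 76 × (1−f)/f ≈ 10 × 76 × 4.18737 ≈ 3182.40 mg.

3182 mg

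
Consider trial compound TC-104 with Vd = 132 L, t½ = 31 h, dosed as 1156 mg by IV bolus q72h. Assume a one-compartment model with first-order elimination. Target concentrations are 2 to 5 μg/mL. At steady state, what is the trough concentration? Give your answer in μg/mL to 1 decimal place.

2.2 μg/mL

Over one 72-h interval, 72/31 ≈ 2.3226 half-lives elapse, leaving f ≈ 0.1999 of each dose.
Single-dose peak C₀ = D/Vd = 1156/132 ≈ 8.758 μg/mL.
Steady-state trough Cmin,ss = C₀·f/(1−f) ≈ 8.758 × 0.1999/0.8001 ≈ 2.188 μg/mL.
Trough 2.2 μg/mL vs MEC 2 μg/mL: adequate.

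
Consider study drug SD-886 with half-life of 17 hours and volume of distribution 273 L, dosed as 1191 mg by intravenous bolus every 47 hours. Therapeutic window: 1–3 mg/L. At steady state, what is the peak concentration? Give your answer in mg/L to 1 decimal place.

5.1 mg/L

τ/t½ = 47/17 ≈ 2.7647, so fraction remaining f = (1/2)^(47/17) ≈ 0.1471.
At steady state, accumulation factor R = 1/(1 − e^(−kτ)) ≈ 1.1725.
Single-dose peak C₀ = D/Vd = 1191/273 ≈ 4.363 mg/L.
Steady-state peak Cmax,ss = C₀·R ≈ 4.363 × 1.1725 ≈ 5.116 mg/L.
Peak 5.1 mg/L vs MTC 3 mg/L: exceeds toxic threshold.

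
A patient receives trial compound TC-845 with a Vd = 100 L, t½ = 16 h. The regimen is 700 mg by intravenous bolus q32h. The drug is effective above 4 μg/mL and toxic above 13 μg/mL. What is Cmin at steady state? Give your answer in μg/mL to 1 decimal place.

The dosing interval is 2 half-lives, so f = 2^(−2) = 0.25.
Accumulation ratio R = 1/(1 − f) = 1/0.75 = 4/3.
Single-dose peak C₀ = D/Vd = 700/100 = 7 μg/mL.
Steady-state peak Cmax,ss = C₀·R = 7 × 4/3 ≈ 9.333 μg/mL.
Steady-state trough Cmin,ss = Cmax,ss·f ≈ 9.333 × 0.25 ≈ 2.333 μg/mL.
Trough 2.3 μg/mL vs MEC 4 μg/mL: subtherapeutic.

2.3 μg/mL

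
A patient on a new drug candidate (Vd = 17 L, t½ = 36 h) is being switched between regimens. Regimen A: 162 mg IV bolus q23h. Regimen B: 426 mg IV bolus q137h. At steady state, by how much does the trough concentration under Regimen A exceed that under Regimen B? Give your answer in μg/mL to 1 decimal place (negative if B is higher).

15.2 μg/mL

Regimen A: f = (1/2)^(23/36) ≈ 0.6422; Cmin,ss = (162/17)·f/(1−f) ≈ 17.104 μg/mL.
Regimen B: f = (1/2)^(137/36) ≈ 0.0715; Cmin,ss = (426/17)·f/(1−f) ≈ 1.930 μg/mL.
Difference ≈ 17.104 − 1.930 ≈ 15.174 μg/mL.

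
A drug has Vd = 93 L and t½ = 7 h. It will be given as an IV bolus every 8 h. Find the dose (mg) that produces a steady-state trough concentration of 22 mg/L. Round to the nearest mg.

2472 mg

τ/t½ = 8/7 ≈ 1.1429, so f = (1/2)^(8/7) ≈ 0.452862.
Cmin,ss = (D/Vd)·f/(1−f), so D = Cmin,ss·Vd·(1−f)/f.
D = 22 × 93 × (1−f)/f ≈ 22 × 93 × 1.20818 ≈ 2471.94 mg.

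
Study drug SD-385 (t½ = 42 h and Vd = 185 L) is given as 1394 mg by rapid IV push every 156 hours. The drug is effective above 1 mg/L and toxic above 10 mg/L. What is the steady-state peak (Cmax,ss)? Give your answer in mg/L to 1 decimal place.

k = ln2/t½ = ln2/42 ≈ 0.016504 h⁻¹; fraction remaining f = e^(−kτ) = e^(−0.016504×156) ≈ 0.0762.
At steady state, accumulation factor R = 1/(1 − e^(−kτ)) ≈ 1.0825.
Each bolus raises the concentration by D/Vd = 1394/185 ≈ 7.535 mg/L.
Steady-state peak Cmax,ss = C₀·R ≈ 7.535 × 1.0825 ≈ 8.157 mg/L.
Peak 8.2 mg/L vs MTC 10 mg/L: below toxic threshold.

8.2 mg/L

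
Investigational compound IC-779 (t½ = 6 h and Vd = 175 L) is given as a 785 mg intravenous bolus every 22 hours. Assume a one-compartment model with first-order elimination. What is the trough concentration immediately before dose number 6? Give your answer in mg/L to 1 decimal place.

f = (1/2)^(τ/t½) = (1/2)^(22/6) ≈ 0.0787.
C₀ = D/Vd = 785/175 ≈ 4.486 mg/L.
Before the 6th dose, 5 doses have been given. Superposition: Cmin = C₀·(f + f² + … + f^5).
≈ 4.486 × (0.0787 + 0.0062 + 0.0005 + 0.0000 + 0.0000) ≈ 4.486 × 0.0854 ≈ 0.383 mg/L.

0.4 mg/L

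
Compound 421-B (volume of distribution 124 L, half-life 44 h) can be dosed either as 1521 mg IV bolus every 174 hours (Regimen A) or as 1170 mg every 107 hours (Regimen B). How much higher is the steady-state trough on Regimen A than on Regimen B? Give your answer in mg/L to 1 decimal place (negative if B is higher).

Regimen A: f = (1/2)^(174/44) ≈ 0.0645; Cmin,ss = (1521/124)·f/(1−f) ≈ 0.846 mg/L.
Regimen B: f = (1/2)^(107/44) ≈ 0.1853; Cmin,ss = (1170/124)·f/(1−f) ≈ 2.146 mg/L.
Difference ≈ 0.846 − 2.146 ≈ -1.300 mg/L.

-1.3 mg/L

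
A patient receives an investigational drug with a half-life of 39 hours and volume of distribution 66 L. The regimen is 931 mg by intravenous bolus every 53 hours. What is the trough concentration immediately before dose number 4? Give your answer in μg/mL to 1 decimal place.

8.5 μg/mL

f = (1/2)^(τ/t½) = (1/2)^(53/39) ≈ 0.3899.
C₀ = D/Vd = 931/66 ≈ 14.106 μg/mL.
Before the 4th dose, 3 doses have been given. Superposition: Cmin = C₀·(f + f² + … + f^3).
≈ 14.106 × (0.3899 + 0.1520 + 0.0593) ≈ 14.106 × 0.6012 ≈ 8.481 μg/mL.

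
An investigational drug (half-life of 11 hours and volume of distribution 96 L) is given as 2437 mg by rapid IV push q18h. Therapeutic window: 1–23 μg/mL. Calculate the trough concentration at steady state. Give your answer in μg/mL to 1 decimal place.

Over one 18-h interval, 18/11 ≈ 1.6364 half-lives elapse, leaving f ≈ 0.3217 of each dose.
Each bolus raises the concentration by D/Vd = 2437/96 ≈ 25.385 μg/mL.
Steady-state trough Cmin,ss = C₀·f/(1−f) ≈ 25.385 × 0.3217/0.6783 ≈ 12.039 μg/mL.
Trough 12.0 μg/mL vs MEC 1 μg/mL: adequate.

12.0 μg/mL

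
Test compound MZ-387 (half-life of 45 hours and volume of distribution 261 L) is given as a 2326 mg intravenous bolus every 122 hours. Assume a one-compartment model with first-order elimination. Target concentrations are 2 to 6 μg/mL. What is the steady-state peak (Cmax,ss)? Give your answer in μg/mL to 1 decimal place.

10.5 μg/mL

k = ln2/t½ = ln2/45 ≈ 0.015403 h⁻¹; fraction remaining f = e^(−kτ) = e^(−0.015403×122) ≈ 0.1527.
Accumulation ratio R = 1/(1 − f) ≈ 1/0.8473 ≈ 1.1802.
Each bolus raises the concentration by D/Vd = 2326/261 ≈ 8.912 μg/mL.
Steady-state peak Cmax,ss = C₀·R ≈ 8.912 × 1.1802 ≈ 10.518 μg/mL.
Peak 10.5 μg/mL vs MTC 6 μg/mL: exceeds toxic threshold.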